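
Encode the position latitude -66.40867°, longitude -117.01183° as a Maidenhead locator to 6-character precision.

DC13lo

Shift to the Maidenhead origin (180°W, 90°S): lon 62.9882, lat 23.5913.
Field (20°×10°, letters A–R): 62.9882/20 → 3 → D, 23.5913/10 → 2 → C; chars DC.
Square (2°×1°, digits 0–9): 2.9882/2 → 1, 3.5913/1 → 3; chars 13.
Subsquare (5′×2.5′, letters a–x): 0.9882/0.0833333 → 11 → l, 0.5913/0.0416667 → 14 → o; chars lo.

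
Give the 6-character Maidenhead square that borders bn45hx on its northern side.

BN46ha

Latitude subsquare x = 23; +1 → 24, wraps to 0 = a, carry into square.
Latitude square 5; +1 → 6.
The longitude characters are unchanged.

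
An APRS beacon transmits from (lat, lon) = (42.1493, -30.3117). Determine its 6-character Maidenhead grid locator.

HN42ud

Shift to the Maidenhead origin (180°W, 90°S): lon 149.6883, lat 132.1493.
Field: lon ⌊149.6883/20⌋ = 7 → H; lat ⌊132.1493/10⌋ = 13 → N.
Square: lon ⌊9.6883/2⌋ = 4; lat ⌊2.1493/1⌋ = 2.
Subsquare: lon ⌊1.6883/0.0833333⌋ = 20 → u; lat ⌊0.1493/0.0416667⌋ = 3 → d.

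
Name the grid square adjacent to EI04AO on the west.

DI94xo

Longitude subsquare a = 0; −1 → -1, wraps to 23 = x, carry into square.
Longitude square 0; −1 → -1, wraps to 9, carry into field.
Longitude field E = 4; −1 → 3 = D.
The latitude characters are unchanged.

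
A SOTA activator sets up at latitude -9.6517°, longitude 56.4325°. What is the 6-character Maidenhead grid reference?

LI80fi

Add 180° to longitude and 90° to latitude: 236.4325, 80.3483.
Field: lon ⌊236.4325/20⌋ = 11 → L; lat ⌊80.3483/10⌋ = 8 → I.
Square: lon ⌊16.4325/2⌋ = 8; lat ⌊0.3483/1⌋ = 0.
Subsquare: lon ⌊0.4325/0.0833333⌋ = 5 → f; lat ⌊0.3483/0.0416667⌋ = 8 → i.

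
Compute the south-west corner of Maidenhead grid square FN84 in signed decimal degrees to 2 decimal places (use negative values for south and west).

44.00, -64.00

Field F=5, N=13: +5·20° lon, +13·10° lat → SW at lon -80°, lat 40°.
Square 8, 4: +8·2° lon, +4·1° lat → SW at lon -64°, lat 44°.
latitude 44.00, longitude -64.00.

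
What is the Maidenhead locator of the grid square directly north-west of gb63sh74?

GB63sh65

Longitude extended square 7; −1 → 6.
Latitude extended square 4; +1 → 5.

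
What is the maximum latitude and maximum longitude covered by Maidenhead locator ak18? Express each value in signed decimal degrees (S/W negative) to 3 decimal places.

Field A=0, K=10: +0·20° lon, +10·10° lat → SW at lon -180°, lat 10°.
Square 1, 8: +1·2° lon, +8·1° lat → SW at lon -178°, lat 18°.
Cell spans 2° lon × 1° lat. NE corner is SW corner plus one full cell.
latitude 19.000, longitude -176.000.

19.000, -176.000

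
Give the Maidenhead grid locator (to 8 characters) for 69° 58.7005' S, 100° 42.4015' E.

OC00ia45

Shift to the Maidenhead origin (180°W, 90°S): lon 280.70669, lat 20.02166.
Field (20°×10°, letters A–R): lon ⌊280.70669/20⌋ = 14 → O; lat ⌊20.02166/10⌋ = 2 → C.
Square (2°×1°, digits 0–9): lon ⌊0.70669/2⌋ = 0; lat ⌊0.02166/1⌋ = 0.
Subsquare (5′×2.5′, letters a–x): lon ⌊0.70669/0.0833333⌋ = 8 → i; lat ⌊0.02166/0.0416667⌋ = 0 → a.
Extended square (30″×15″, digits 0–9): lon ⌊0.04002/0.00833333⌋ = 4; lat ⌊0.02166/0.00416667⌋ = 5.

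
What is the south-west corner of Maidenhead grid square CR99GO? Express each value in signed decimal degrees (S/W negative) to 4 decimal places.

89.5833, -121.5000

Field C=2, R=17: +2·20° lon, +17·10° lat → SW at lon -140°, lat 80°.
Square 9, 9: +9·2° lon, +9·1° lat → SW at lon -122°, lat 89°.
Subsquare g=6, o=14: +6·0.0833333° lon, +14·0.0416667° lat → SW at lon -121.5°, lat 89.5833°.
latitude 89.5833, longitude -121.5000.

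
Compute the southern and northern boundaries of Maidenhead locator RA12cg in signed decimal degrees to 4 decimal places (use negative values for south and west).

-87.7500, -87.7083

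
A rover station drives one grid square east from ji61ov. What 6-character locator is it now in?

JI61pv

Longitude subsquare o = 14; +1 → 15 = p.
The latitude characters are unchanged.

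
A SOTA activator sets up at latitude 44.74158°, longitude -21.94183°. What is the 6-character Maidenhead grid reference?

HN94ar

Add 180° to longitude and 90° to latitude: 158.0582, 134.7416.
Field (20°×10°, letters A–R): lon ⌊158.0582/20⌋ = 7 → H; lat ⌊134.7416/10⌋ = 13 → N.
Square (2°×1°, digits 0–9): lon ⌊18.0582/2⌋ = 9; lat ⌊4.7416/1⌋ = 4.
Subsquare (5′×2.5′, letters a–x): lon ⌊0.0582/0.0833333⌋ = 0 → a; lat ⌊0.7416/0.0416667⌋ = 17 → r.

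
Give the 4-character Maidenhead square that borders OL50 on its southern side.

OK59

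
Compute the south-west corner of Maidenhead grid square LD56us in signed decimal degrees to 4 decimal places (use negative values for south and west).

Field L=11, D=3: +11·20° lon, +3·10° lat → SW at lon 40°, lat -60°.
Square 5, 6: +5·2° lon, +6·1° lat → SW at lon 50°, lat -54°.
Subsquare u=20, s=18: +20·0.0833333° lon, +18·0.0416667° lat → SW at lon 51.6667°, lat -53.25°.
latitude -53.2500, longitude 51.6667.

-53.2500, 51.6667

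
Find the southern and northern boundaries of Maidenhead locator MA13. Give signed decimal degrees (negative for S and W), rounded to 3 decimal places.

-87.000, -86.000

Field M=12, A=0: +12·20° lon, +0·10° lat → SW at lon 60°, lat -90°.
Square 1, 3: +1·2° lon, +3·1° lat → SW at lon 62°, lat -87°.
Cell spans 2° lon × 1° lat.
south -87.000, north -86.000.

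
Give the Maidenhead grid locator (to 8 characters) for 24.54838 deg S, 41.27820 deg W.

Shift to the Maidenhead origin (180°W, 90°S): lon 138.72180, lat 65.45162.
Field: 138.72180/20 → 6 → G, 65.45162/10 → 6 → G; chars GG.
Square: 18.72180/2 → 9, 5.45162/1 → 5; chars 95.
Subsquare: 0.72180/0.0833333 → 8 → i, 0.45162/0.0416667 → 10 → k; chars ik.
Extended square: 0.05513/0.00833333 → 6, 0.03495/0.00416667 → 8; chars 68.

GG95ik68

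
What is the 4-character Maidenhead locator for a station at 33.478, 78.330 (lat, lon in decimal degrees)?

MM93

Add 180° to longitude and 90° to latitude: 258.33, 123.48.
Field: lon ⌊258.33/20⌋ = 12 → M; lat ⌊123.48/10⌋ = 12 → M.
Square: lon ⌊18.33/2⌋ = 9; lat ⌊3.48/1⌋ = 3.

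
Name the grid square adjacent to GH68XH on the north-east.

GH78ai

Longitude subsquare x = 23; +1 → 24, wraps to 0 = a, carry into square.
Longitude square 6; +1 → 7.
Latitude subsquare h = 7; +1 → 8 = i.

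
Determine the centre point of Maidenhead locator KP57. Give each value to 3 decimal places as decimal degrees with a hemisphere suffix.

67.500° N, 31.000° E

Field K=10, P=15: +10·20° lon, +15·10° lat → SW at lon 20°, lat 60°.
Square 5, 7: +5·2° lon, +7·1° lat → SW at lon 30°, lat 67°.
Cell spans 2° lon × 1° lat. Centre is SW corner plus half of each.
latitude 67.500° N, longitude 31.000° E.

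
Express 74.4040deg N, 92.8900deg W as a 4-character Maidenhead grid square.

EQ34

Add 180° to longitude and 90° to latitude: 87.11, 164.40.
Field: lon ⌊87.11/20⌋ = 4 → E; lat ⌊164.40/10⌋ = 16 → Q.
Square: lon ⌊7.11/2⌋ = 3; lat ⌊4.40/1⌋ = 4.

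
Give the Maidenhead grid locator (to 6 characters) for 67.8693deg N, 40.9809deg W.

Add 180° to longitude and 90° to latitude: 139.0191, 157.8693.
Field (20°×10°, letters A–R): lon ⌊139.0191/20⌋ = 6 → G; lat ⌊157.8693/10⌋ = 15 → P.
Square (2°×1°, digits 0–9): lon ⌊19.0191/2⌋ = 9; lat ⌊7.8693/1⌋ = 7.
Subsquare (5′×2.5′, letters a–x): lon ⌊1.0191/0.0833333⌋ = 12 → m; lat ⌊0.8693/0.0416667⌋ = 20 → u.

GP97mu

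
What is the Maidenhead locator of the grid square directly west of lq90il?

Longitude subsquare i = 8; −1 → 7 = h.
The latitude characters are unchanged.

LQ90hl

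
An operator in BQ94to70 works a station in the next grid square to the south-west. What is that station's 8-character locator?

Longitude extended square 7; −1 → 6.
Latitude extended square 0; −1 → -1, wraps to 9, carry into subsquare.
Latitude subsquare o = 14; −1 → 13 = n.

BQ94tn69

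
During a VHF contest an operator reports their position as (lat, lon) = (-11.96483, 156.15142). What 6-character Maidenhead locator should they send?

QH88ba

Add 180° to longitude and 90° to latitude: 336.1514, 78.0352.
Field: 336.1514/20 → 16 → Q, 78.0352/10 → 7 → H; chars QH.
Square: 16.1514/2 → 8, 8.0352/1 → 8; chars 88.
Subsquare: 0.1514/0.0833333 → 1 → b, 0.0352/0.0416667 → 0 → a; chars ba.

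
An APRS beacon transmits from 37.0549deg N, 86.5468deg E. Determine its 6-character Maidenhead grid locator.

Add 180° to longitude and 90° to latitude: 266.5468, 127.0549.
Field (20°×10°, letters A–R): 266.5468/20 → 13 → N, 127.0549/10 → 12 → M; chars NM.
Square (2°×1°, digits 0–9): 6.5468/2 → 3, 7.0549/1 → 7; chars 37.
Subsquare (5′×2.5′, letters a–x): 0.5468/0.0833333 → 6 → g, 0.0549/0.0416667 → 1 → b; chars gb.

NM37gb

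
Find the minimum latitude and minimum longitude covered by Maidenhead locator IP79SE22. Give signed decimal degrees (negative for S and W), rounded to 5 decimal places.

69.17500, -4.48333

Field I=8, P=15: +8·20° lon, +15·10° lat → SW at lon -20°, lat 60°.
Square 7, 9: +7·2° lon, +9·1° lat → SW at lon -6°, lat 69°.
Subsquare s=18, e=4: +18·0.0833333° lon, +4·0.0416667° lat → SW at lon -4.5°, lat 69.1667°.
Extended square 2, 2: +2·0.00833333° lon, +2·0.00416667° lat → SW at lon -4.48333°, lat 69.175°.
latitude 69.17500, longitude -4.48333.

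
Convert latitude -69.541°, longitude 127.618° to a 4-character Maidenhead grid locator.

Shift to the Maidenhead origin (180°W, 90°S): lon 307.62, lat 20.46.
Field (20°×10°, letters A–R): 307.62/20 → 15 → P, 20.46/10 → 2 → C; chars PC.
Square (2°×1°, digits 0–9): 7.62/2 → 3, 0.46/1 → 0; chars 30.

PC30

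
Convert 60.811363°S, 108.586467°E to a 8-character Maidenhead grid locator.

OC49he05

Offset from 180°W / 90°S: lon 288.58647°, lat 29.18864°.
Field: lon ⌊288.58647/20⌋ = 14 → O; lat ⌊29.18864/10⌋ = 2 → C.
Square: lon ⌊8.58647/2⌋ = 4; lat ⌊9.18864/1⌋ = 9.
Subsquare: lon ⌊0.58647/0.0833333⌋ = 7 → h; lat ⌊0.18864/0.0416667⌋ = 4 → e.
Extended square: lon ⌊0.00313/0.00833333⌋ = 0; lat ⌊0.02197/0.00416667⌋ = 5.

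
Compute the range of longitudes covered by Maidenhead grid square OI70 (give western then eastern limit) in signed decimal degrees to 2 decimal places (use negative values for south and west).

Field O=14, I=8: +14·20° lon, +8·10° lat → SW at lon 100°, lat -10°.
Square 7, 0: +7·2° lon, +0·1° lat → SW at lon 114°, lat -10°.
Cell spans 2° lon × 1° lat.
west 114.00, east 116.00.

114.00, 116.00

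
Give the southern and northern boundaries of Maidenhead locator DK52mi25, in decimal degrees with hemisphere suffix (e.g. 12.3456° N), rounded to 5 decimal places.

Field D=3, K=10: +3·20° lon, +10·10° lat → SW at lon -120°, lat 10°.
Square 5, 2: +5·2° lon, +2·1° lat → SW at lon -110°, lat 12°.
Subsquare m=12, i=8: +12·0.0833333° lon, +8·0.0416667° lat → SW at lon -109°, lat 12.3333°.
Extended square 2, 5: +2·0.00833333° lon, +5·0.00416667° lat → SW at lon -108.983°, lat 12.3542°.
Cell spans 0.00833333° lon × 0.00416667° lat.
south 12.35417° N, north 12.35833° N.

12.35417° N, 12.35833° N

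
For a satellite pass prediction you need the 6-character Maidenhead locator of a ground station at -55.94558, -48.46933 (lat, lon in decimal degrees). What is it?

GD54sb

Offset from 180°W / 90°S: lon 131.5307°, lat 34.0544°.
Field: 131.5307/20 → 6 → G, 34.0544/10 → 3 → D; chars GD.
Square: 11.5307/2 → 5, 4.0544/1 → 4; chars 54.
Subsquare: 1.5307/0.0833333 → 18 → s, 0.0544/0.0416667 → 1 → b; chars sb.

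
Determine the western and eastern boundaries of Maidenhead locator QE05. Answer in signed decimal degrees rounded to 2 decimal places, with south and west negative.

140.00, 142.00

Field Q=16, E=4: +16·20° lon, +4·10° lat → SW at lon 140°, lat -50°.
Square 0, 5: +0·2° lon, +5·1° lat → SW at lon 140°, lat -45°.
Cell spans 2° lon × 1° lat.
west 140.00, east 142.00.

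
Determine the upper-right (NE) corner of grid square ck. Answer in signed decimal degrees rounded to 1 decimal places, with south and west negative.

20.0, -120.0

Field C=2, K=10: +2·20° lon, +10·10° lat → SW at lon -140°, lat 10°.
Cell spans 20° lon × 10° lat. NE corner is SW corner plus one full cell.
latitude 20.0, longitude -120.0.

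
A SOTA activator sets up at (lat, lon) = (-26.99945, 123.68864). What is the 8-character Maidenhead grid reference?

Offset from 180°W / 90°S: lon 303.68864°, lat 63.00055°.
Field: 303.68864/20 → 15 → P, 63.00055/10 → 6 → G; chars PG.
Square: 3.68864/2 → 1, 3.00055/1 → 3; chars 13.
Subsquare: 1.68864/0.0833333 → 20 → u, 0.00055/0.0416667 → 0 → a; chars ua.
Extended square: 0.02197/0.00833333 → 2, 0.00055/0.00416667 → 0; chars 20.

PG13ua20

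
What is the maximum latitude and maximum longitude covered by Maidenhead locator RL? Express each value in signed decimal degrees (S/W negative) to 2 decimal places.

30.00, 180.00

Field R=17, L=11: +17·20° lon, +11·10° lat → SW at lon 160°, lat 20°.
Cell spans 20° lon × 10° lat. NE corner is SW corner plus one full cell.
latitude 30.00, longitude 180.00.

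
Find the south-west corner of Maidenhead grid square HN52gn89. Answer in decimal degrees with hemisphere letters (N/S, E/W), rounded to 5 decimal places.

42.57917° N, 29.43333° W

Field H=7, N=13: +7·20° lon, +13·10° lat → SW at lon -40°, lat 40°.
Square 5, 2: +5·2° lon, +2·1° lat → SW at lon -30°, lat 42°.
Subsquare g=6, n=13: +6·0.0833333° lon, +13·0.0416667° lat → SW at lon -29.5°, lat 42.5417°.
Extended square 8, 9: +8·0.00833333° lon, +9·0.00416667° lat → SW at lon -29.4333°, lat 42.5792°.
latitude 42.57917° N, longitude 29.43333° W.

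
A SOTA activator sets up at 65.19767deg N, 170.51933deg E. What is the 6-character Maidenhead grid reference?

RP55ge

Shift to the Maidenhead origin (180°W, 90°S): lon 350.5193, lat 155.1977.
Field: lon ⌊350.5193/20⌋ = 17 → R; lat ⌊155.1977/10⌋ = 15 → P.
Square: lon ⌊10.5193/2⌋ = 5; lat ⌊5.1977/1⌋ = 5.
Subsquare: lon ⌊0.5193/0.0833333⌋ = 6 → g; lat ⌊0.1977/0.0416667⌋ = 4 → e.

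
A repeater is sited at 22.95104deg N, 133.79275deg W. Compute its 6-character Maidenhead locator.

Shift to the Maidenhead origin (180°W, 90°S): lon 46.2072, lat 112.9510.
Field: 46.2072/20 → 2 → C, 112.9510/10 → 11 → L; chars CL.
Square: 6.2072/2 → 3, 2.9510/1 → 2; chars 32.
Subsquare: 0.2072/0.0833333 → 2 → c, 0.9510/0.0416667 → 22 → w; chars cw.

CL32cw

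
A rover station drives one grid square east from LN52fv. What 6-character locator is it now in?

LN52gv

Longitude subsquare f = 5; +1 → 6 = g.
The latitude characters are unchanged.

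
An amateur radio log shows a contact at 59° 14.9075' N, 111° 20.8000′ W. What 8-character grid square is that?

DO49hf89

Offset from 180°W / 90°S: lon 68.65333°, lat 149.24846°.
Field: 68.65333/20 → 3 → D, 149.24846/10 → 14 → O; chars DO.
Square: 8.65333/2 → 4, 9.24846/1 → 9; chars 49.
Subsquare: 0.65333/0.0833333 → 7 → h, 0.24846/0.0416667 → 5 → f; chars hf.
Extended square: 0.07000/0.00833333 → 8, 0.04012/0.00416667 → 9; chars 89.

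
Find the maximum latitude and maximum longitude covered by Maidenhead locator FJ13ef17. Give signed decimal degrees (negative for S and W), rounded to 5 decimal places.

3.24167, -77.65000

Field F=5, J=9: +5·20° lon, +9·10° lat → SW at lon -80°, lat 0°.
Square 1, 3: +1·2° lon, +3·1° lat → SW at lon -78°, lat 3°.
Subsquare e=4, f=5: +4·0.0833333° lon, +5·0.0416667° lat → SW at lon -77.6667°, lat 3.20833°.
Extended square 1, 7: +1·0.00833333° lon, +7·0.00416667° lat → SW at lon -77.6583°, lat 3.2375°.
Cell spans 0.00833333° lon × 0.00416667° lat. NE corner is SW corner plus one full cell.
latitude 3.24167, longitude -77.65000.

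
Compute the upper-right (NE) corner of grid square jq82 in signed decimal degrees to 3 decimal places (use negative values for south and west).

73.000, 18.000

Field J=9, Q=16: +9·20° lon, +16·10° lat → SW at lon 0°, lat 70°.
Square 8, 2: +8·2° lon, +2·1° lat → SW at lon 16°, lat 72°.
Cell spans 2° lon × 1° lat. NE corner is SW corner plus one full cell.
latitude 73.000, longitude 18.000.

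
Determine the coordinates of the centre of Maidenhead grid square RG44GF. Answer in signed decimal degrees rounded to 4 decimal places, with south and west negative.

-25.7708, 168.5417

Field R=17, G=6: +17·20° lon, +6·10° lat → SW at lon 160°, lat -30°.
Square 4, 4: +4·2° lon, +4·1° lat → SW at lon 168°, lat -26°.
Subsquare g=6, f=5: +6·0.0833333° lon, +5·0.0416667° lat → SW at lon 168.5°, lat -25.7917°.
Cell spans 0.0833333° lon × 0.0416667° lat. Centre is SW corner plus half of each.
latitude -25.7708, longitude 168.5417.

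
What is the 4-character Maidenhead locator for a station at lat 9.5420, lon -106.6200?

DJ69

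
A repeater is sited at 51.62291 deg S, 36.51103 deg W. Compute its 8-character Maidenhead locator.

HD18rj80

Shift to the Maidenhead origin (180°W, 90°S): lon 143.48897, lat 38.37709.
Field: 143.48897/20 → 7 → H, 38.37709/10 → 3 → D; chars HD.
Square: 3.48897/2 → 1, 8.37709/1 → 8; chars 18.
Subsquare: 1.48897/0.0833333 → 17 → r, 0.37709/0.0416667 → 9 → j; chars rj.
Extended square: 0.07230/0.00833333 → 8, 0.00209/0.00416667 → 0; chars 80.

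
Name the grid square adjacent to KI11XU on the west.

KI11wu

Longitude subsquare x = 23; −1 → 22 = w.
The latitude characters are unchanged.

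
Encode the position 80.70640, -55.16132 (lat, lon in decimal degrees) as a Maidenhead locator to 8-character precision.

Add 180° to longitude and 90° to latitude: 124.83868, 170.70640.
Field: lon ⌊124.83868/20⌋ = 6 → G; lat ⌊170.70640/10⌋ = 17 → R.
Square: lon ⌊4.83868/2⌋ = 2; lat ⌊0.70640/1⌋ = 0.
Subsquare: lon ⌊0.83868/0.0833333⌋ = 10 → k; lat ⌊0.70640/0.0416667⌋ = 16 → q.
Extended square: lon ⌊0.00535/0.00833333⌋ = 0; lat ⌊0.03973/0.00416667⌋ = 9.

GR20kq09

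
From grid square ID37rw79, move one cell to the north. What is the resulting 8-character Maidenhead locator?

Latitude extended square 9; +1 → 10, wraps to 0, carry into subsquare.
Latitude subsquare w = 22; +1 → 23 = x.
The longitude characters are unchanged.

ID37rx70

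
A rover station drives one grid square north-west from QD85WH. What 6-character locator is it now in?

Longitude subsquare w = 22; −1 → 21 = v.
Latitude subsquare h = 7; +1 → 8 = i.

QD85vi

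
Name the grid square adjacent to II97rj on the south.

Latitude subsquare j = 9; −1 → 8 = i.
The longitude characters are unchanged.

II97ri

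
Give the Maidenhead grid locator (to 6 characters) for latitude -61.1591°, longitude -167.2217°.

Add 180° to longitude and 90° to latitude: 12.7783, 28.8409.
Field: lon ⌊12.7783/20⌋ = 0 → A; lat ⌊28.8409/10⌋ = 2 → C.
Square: lon ⌊12.7783/2⌋ = 6; lat ⌊8.8409/1⌋ = 8.
Subsquare: lon ⌊0.7783/0.0833333⌋ = 9 → j; lat ⌊0.8409/0.0416667⌋ = 20 → u.

AC68ju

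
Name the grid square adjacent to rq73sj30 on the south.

RQ73si39

Latitude extended square 0; −1 → -1, wraps to 9, carry into subsquare.
Latitude subsquare j = 9; −1 → 8 = i.
The longitude characters are unchanged.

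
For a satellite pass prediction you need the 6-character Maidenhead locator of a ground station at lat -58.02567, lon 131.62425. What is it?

PD51tx

Add 180° to longitude and 90° to latitude: 311.6242, 31.9743.
Field (20°×10°, letters A–R): lon ⌊311.6242/20⌋ = 15 → P; lat ⌊31.9743/10⌋ = 3 → D.
Square (2°×1°, digits 0–9): lon ⌊11.6242/2⌋ = 5; lat ⌊1.9743/1⌋ = 1.
Subsquare (5′×2.5′, letters a–x): lon ⌊1.6242/0.0833333⌋ = 19 → t; lat ⌊0.9743/0.0416667⌋ = 23 → x.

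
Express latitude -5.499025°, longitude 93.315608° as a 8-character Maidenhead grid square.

NI64pm70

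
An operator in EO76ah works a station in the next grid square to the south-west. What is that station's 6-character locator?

Longitude subsquare a = 0; −1 → -1, wraps to 23 = x, carry into square.
Longitude square 7; −1 → 6.
Latitude subsquare h = 7; −1 → 6 = g.

EO66xg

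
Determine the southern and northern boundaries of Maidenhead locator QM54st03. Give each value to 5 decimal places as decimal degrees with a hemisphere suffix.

34.80417° N, 34.80833° N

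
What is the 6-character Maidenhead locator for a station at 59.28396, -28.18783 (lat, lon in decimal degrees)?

HO59vg

Shift to the Maidenhead origin (180°W, 90°S): lon 151.8122, lat 149.2840.
Field: lon ⌊151.8122/20⌋ = 7 → H; lat ⌊149.2840/10⌋ = 14 → O.
Square: lon ⌊11.8122/2⌋ = 5; lat ⌊9.2840/1⌋ = 9.
Subsquare: lon ⌊1.8122/0.0833333⌋ = 21 → v; lat ⌊0.2840/0.0416667⌋ = 6 → g.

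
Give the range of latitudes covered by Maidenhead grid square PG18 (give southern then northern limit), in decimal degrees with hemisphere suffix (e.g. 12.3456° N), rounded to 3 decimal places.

22.000° S, 21.000° S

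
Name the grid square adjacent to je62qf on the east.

JE62rf

Longitude subsquare q = 16; +1 → 17 = r.
The latitude characters are unchanged.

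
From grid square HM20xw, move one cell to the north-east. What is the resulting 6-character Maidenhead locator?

Longitude subsquare x = 23; +1 → 24, wraps to 0 = a, carry into square.
Longitude square 2; +1 → 3.
Latitude subsquare w = 22; +1 → 23 = x.

HM30ax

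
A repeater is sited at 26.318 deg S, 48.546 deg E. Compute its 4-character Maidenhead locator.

LG43

Add 180° to longitude and 90° to latitude: 228.55, 63.68.
Field: 228.55/20 → 11 → L, 63.68/10 → 6 → G; chars LG.
Square: 8.55/2 → 4, 3.68/1 → 3; chars 43.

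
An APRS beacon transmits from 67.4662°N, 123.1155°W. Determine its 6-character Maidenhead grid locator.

CP87kl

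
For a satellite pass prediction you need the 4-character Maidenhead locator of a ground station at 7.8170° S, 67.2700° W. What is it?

Offset from 180°W / 90°S: lon 112.73°, lat 82.18°.
Field: 112.73/20 → 5 → F, 82.18/10 → 8 → I; chars FI.
Square: 12.73/2 → 6, 2.18/1 → 2; chars 62.

FI62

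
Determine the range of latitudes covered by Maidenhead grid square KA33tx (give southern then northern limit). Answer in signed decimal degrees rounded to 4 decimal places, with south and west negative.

-86.0417, -86.0000

Field K=10, A=0: +10·20° lon, +0·10° lat → SW at lon 20°, lat -90°.
Square 3, 3: +3·2° lon, +3·1° lat → SW at lon 26°, lat -87°.
Subsquare t=19, x=23: +19·0.0833333° lon, +23·0.0416667° lat → SW at lon 27.5833°, lat -86.0417°.
Cell spans 0.0833333° lon × 0.0416667° lat.
south -86.0417, north -86.0000.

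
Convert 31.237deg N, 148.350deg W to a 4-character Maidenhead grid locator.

Add 180° to longitude and 90° to latitude: 31.65, 121.24.
Field (20°×10°, letters A–R): 31.65/20 → 1 → B, 121.24/10 → 12 → M; chars BM.
Square (2°×1°, digits 0–9): 11.65/2 → 5, 1.24/1 → 1; chars 51.

BM51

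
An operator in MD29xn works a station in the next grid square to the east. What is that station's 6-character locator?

MD39an

Longitude subsquare x = 23; +1 → 24, wraps to 0 = a, carry into square.
Longitude square 2; +1 → 3.
The latitude characters are unchanged.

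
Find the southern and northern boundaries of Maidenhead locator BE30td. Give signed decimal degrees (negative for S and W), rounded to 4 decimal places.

-49.8750, -49.8333

Field B=1, E=4: +1·20° lon, +4·10° lat → SW at lon -160°, lat -50°.
Square 3, 0: +3·2° lon, +0·1° lat → SW at lon -154°, lat -50°.
Subsquare t=19, d=3: +19·0.0833333° lon, +3·0.0416667° lat → SW at lon -152.417°, lat -49.875°.
Cell spans 0.0833333° lon × 0.0416667° lat.
south -49.8750, north -49.8333.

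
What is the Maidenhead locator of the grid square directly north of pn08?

Latitude square 8; +1 → 9.
The longitude characters are unchanged.

PN09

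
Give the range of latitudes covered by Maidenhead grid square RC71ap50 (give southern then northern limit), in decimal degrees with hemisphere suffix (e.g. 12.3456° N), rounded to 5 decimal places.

Field R=17, C=2: +17·20° lon, +2·10° lat → SW at lon 160°, lat -70°.
Square 7, 1: +7·2° lon, +1·1° lat → SW at lon 174°, lat -69°.
Subsquare a=0, p=15: +0·0.0833333° lon, +15·0.0416667° lat → SW at lon 174°, lat -68.375°.
Extended square 5, 0: +5·0.00833333° lon, +0·0.00416667° lat → SW at lon 174.042°, lat -68.375°.
Cell spans 0.00833333° lon × 0.00416667° lat.
south 68.37500° S, north 68.37083° S.

68.37500° S, 68.37083° S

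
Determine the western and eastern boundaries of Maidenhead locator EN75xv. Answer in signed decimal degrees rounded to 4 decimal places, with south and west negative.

-84.0833, -84.0000

Field E=4, N=13: +4·20° lon, +13·10° lat → SW at lon -100°, lat 40°.
Square 7, 5: +7·2° lon, +5·1° lat → SW at lon -86°, lat 45°.
Subsquare x=23, v=21: +23·0.0833333° lon, +21·0.0416667° lat → SW at lon -84.0833°, lat 45.875°.
Cell spans 0.0833333° lon × 0.0416667° lat.
west -84.0833, east -84.0000.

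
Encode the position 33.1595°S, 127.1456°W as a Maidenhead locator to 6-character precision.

Shift to the Maidenhead origin (180°W, 90°S): lon 52.8544, lat 56.8405.
Field: lon ⌊52.8544/20⌋ = 2 → C; lat ⌊56.8405/10⌋ = 5 → F.
Square: lon ⌊12.8544/2⌋ = 6; lat ⌊6.8405/1⌋ = 6.
Subsquare: lon ⌊0.8544/0.0833333⌋ = 10 → k; lat ⌊0.8405/0.0416667⌋ = 20 → u.

CF66ku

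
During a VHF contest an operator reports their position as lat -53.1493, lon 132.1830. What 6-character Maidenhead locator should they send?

Shift to the Maidenhead origin (180°W, 90°S): lon 312.1830, lat 36.8507.
Field: 312.1830/20 → 15 → P, 36.8507/10 → 3 → D; chars PD.
Square: 12.1830/2 → 6, 6.8507/1 → 6; chars 66.
Subsquare: 0.1830/0.0833333 → 2 → c, 0.8507/0.0416667 → 20 → u; chars cu.

PD66cu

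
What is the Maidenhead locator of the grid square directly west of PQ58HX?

Longitude subsquare h = 7; −1 → 6 = g.
The latitude characters are unchanged.

PQ58gx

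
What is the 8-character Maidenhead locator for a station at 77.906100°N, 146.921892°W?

Shift to the Maidenhead origin (180°W, 90°S): lon 33.07811, lat 167.90610.
Field (20°×10°, letters A–R): 33.07811/20 → 1 → B, 167.90610/10 → 16 → Q; chars BQ.
Square (2°×1°, digits 0–9): 13.07811/2 → 6, 7.90610/1 → 7; chars 67.
Subsquare (5′×2.5′, letters a–x): 1.07811/0.0833333 → 12 → m, 0.90610/0.0416667 → 21 → v; chars mv.
Extended square (30″×15″, digits 0–9): 0.07811/0.00833333 → 9, 0.03110/0.00416667 → 7; chars 97.

BQ67mv97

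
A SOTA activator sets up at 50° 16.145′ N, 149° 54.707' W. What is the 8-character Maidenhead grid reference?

BO50bg04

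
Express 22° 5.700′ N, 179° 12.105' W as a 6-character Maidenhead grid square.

AL02jc

Offset from 180°W / 90°S: lon 0.7982°, lat 112.0950°.
Field: lon ⌊0.7982/20⌋ = 0 → A; lat ⌊112.0950/10⌋ = 11 → L.
Square: lon ⌊0.7982/2⌋ = 0; lat ⌊2.0950/1⌋ = 2.
Subsquare: lon ⌊0.7982/0.0833333⌋ = 9 → j; lat ⌊0.0950/0.0416667⌋ = 2 → c.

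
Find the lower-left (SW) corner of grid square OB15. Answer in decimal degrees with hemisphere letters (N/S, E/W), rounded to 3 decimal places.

Field O=14, B=1: +14·20° lon, +1·10° lat → SW at lon 100°, lat -80°.
Square 1, 5: +1·2° lon, +5·1° lat → SW at lon 102°, lat -75°.
latitude 75.000° S, longitude 102.000° E.

75.000° S, 102.000° E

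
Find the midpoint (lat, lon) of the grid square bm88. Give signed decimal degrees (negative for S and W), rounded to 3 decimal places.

Field B=1, M=12: +1·20° lon, +12·10° lat → SW at lon -160°, lat 30°.
Square 8, 8: +8·2° lon, +8·1° lat → SW at lon -144°, lat 38°.
Cell spans 2° lon × 1° lat. Centre is SW corner plus half of each.
latitude 38.500, longitude -143.000.

38.500, -143.000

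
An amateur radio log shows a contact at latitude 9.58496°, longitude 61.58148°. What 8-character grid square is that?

Offset from 180°W / 90°S: lon 241.58148°, lat 99.58496°.
Field: 241.58148/20 → 12 → M, 99.58496/10 → 9 → J; chars MJ.
Square: 1.58148/2 → 0, 9.58496/1 → 9; chars 09.
Subsquare: 1.58148/0.0833333 → 18 → s, 0.58496/0.0416667 → 14 → o; chars so.
Extended square: 0.08148/0.00833333 → 9, 0.00163/0.00416667 → 0; chars 90.

MJ09so90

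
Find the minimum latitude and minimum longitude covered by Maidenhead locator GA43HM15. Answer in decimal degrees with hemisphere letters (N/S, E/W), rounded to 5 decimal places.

86.47917° S, 51.40833° W

Field G=6, A=0: +6·20° lon, +0·10° lat → SW at lon -60°, lat -90°.
Square 4, 3: +4·2° lon, +3·1° lat → SW at lon -52°, lat -87°.
Subsquare h=7, m=12: +7·0.0833333° lon, +12·0.0416667° lat → SW at lon -51.4167°, lat -86.5°.
Extended square 1, 5: +1·0.00833333° lon, +5·0.00416667° lat → SW at lon -51.4083°, lat -86.4792°.
latitude 86.47917° S, longitude 51.40833° W.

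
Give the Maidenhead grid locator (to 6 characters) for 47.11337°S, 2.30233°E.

Shift to the Maidenhead origin (180°W, 90°S): lon 182.3023, lat 42.8866.
Field: 182.3023/20 → 9 → J, 42.8866/10 → 4 → E; chars JE.
Square: 2.3023/2 → 1, 2.8866/1 → 2; chars 12.
Subsquare: 0.3023/0.0833333 → 3 → d, 0.8866/0.0416667 → 21 → v; chars dv.

JE12dv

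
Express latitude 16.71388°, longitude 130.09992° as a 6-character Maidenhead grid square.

PK56br

Shift to the Maidenhead origin (180°W, 90°S): lon 310.0999, lat 106.7139.
Field: 310.0999/20 → 15 → P, 106.7139/10 → 10 → K; chars PK.
Square: 10.0999/2 → 5, 6.7139/1 → 6; chars 56.
Subsquare: 0.0999/0.0833333 → 1 → b, 0.7139/0.0416667 → 17 → r; chars br.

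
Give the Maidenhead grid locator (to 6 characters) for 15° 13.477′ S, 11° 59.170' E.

Shift to the Maidenhead origin (180°W, 90°S): lon 191.9862, lat 74.7754.
Field: 191.9862/20 → 9 → J, 74.7754/10 → 7 → H; chars JH.
Square: 11.9862/2 → 5, 4.7754/1 → 4; chars 54.
Subsquare: 1.9862/0.0833333 → 23 → x, 0.7754/0.0416667 → 18 → s; chars xs.

JH54xs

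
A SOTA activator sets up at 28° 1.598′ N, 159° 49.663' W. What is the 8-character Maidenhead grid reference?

BL08ca06

Add 180° to longitude and 90° to latitude: 20.17228, 118.02663.
Field (20°×10°, letters A–R): 20.17228/20 → 1 → B, 118.02663/10 → 11 → L; chars BL.
Square (2°×1°, digits 0–9): 0.17228/2 → 0, 8.02663/1 → 8; chars 08.
Subsquare (5′×2.5′, letters a–x): 0.17228/0.0833333 → 2 → c, 0.02663/0.0416667 → 0 → a; chars ca.
Extended square (30″×15″, digits 0–9): 0.00562/0.00833333 → 0, 0.02663/0.00416667 → 6; chars 06.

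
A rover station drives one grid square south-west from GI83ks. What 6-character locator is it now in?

GI83jr

Longitude subsquare k = 10; −1 → 9 = j.
Latitude subsquare s = 18; −1 → 17 = r.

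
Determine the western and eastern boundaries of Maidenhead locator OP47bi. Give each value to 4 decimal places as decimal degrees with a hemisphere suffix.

Field O=14, P=15: +14·20° lon, +15·10° lat → SW at lon 100°, lat 60°.
Square 4, 7: +4·2° lon, +7·1° lat → SW at lon 108°, lat 67°.
Subsquare b=1, i=8: +1·0.0833333° lon, +8·0.0416667° lat → SW at lon 108.083°, lat 67.3333°.
Cell spans 0.0833333° lon × 0.0416667° lat.
west 108.0833° E, east 108.1667° E.

108.0833° E, 108.1667° E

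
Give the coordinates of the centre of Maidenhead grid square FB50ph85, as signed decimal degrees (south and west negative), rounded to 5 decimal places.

Field F=5, B=1: +5·20° lon, +1·10° lat → SW at lon -80°, lat -80°.
Square 5, 0: +5·2° lon, +0·1° lat → SW at lon -70°, lat -80°.
Subsquare p=15, h=7: +15·0.0833333° lon, +7·0.0416667° lat → SW at lon -68.75°, lat -79.7083°.
Extended square 8, 5: +8·0.00833333° lon, +5·0.00416667° lat → SW at lon -68.6833°, lat -79.6875°.
Cell spans 0.00833333° lon × 0.00416667° lat. Centre is SW corner plus half of each.
latitude -79.68542, longitude -68.67917.

-79.68542, -68.67917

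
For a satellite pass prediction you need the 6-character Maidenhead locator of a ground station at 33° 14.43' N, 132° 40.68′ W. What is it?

CM33pf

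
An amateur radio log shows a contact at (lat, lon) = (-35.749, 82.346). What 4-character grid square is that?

NF14

Shift to the Maidenhead origin (180°W, 90°S): lon 262.35, lat 54.25.
Field: lon ⌊262.35/20⌋ = 13 → N; lat ⌊54.25/10⌋ = 5 → F.
Square: lon ⌊2.35/2⌋ = 1; lat ⌊4.25/1⌋ = 4.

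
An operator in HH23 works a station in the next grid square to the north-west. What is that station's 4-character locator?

Longitude square 2; −1 → 1.
Latitude square 3; +1 → 4.

HH14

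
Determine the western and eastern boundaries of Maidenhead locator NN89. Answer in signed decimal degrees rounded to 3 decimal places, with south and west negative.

Field N=13, N=13: +13·20° lon, +13·10° lat → SW at lon 80°, lat 40°.
Square 8, 9: +8·2° lon, +9·1° lat → SW at lon 96°, lat 49°.
Cell spans 2° lon × 1° lat.
west 96.000, east 98.000.

96.000, 98.000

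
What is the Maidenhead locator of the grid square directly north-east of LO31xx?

LO42aa

Longitude subsquare x = 23; +1 → 24, wraps to 0 = a, carry into square.
Longitude square 3; +1 → 4.
Latitude subsquare x = 23; +1 → 24, wraps to 0 = a, carry into square.
Latitude square 1; +1 → 2.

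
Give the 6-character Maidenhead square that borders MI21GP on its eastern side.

MI21hp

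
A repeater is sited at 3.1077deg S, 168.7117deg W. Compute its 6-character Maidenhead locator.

AI56pv

Offset from 180°W / 90°S: lon 11.2883°, lat 86.8923°.
Field (20°×10°, letters A–R): 11.2883/20 → 0 → A, 86.8923/10 → 8 → I; chars AI.
Square (2°×1°, digits 0–9): 11.2883/2 → 5, 6.8923/1 → 6; chars 56.
Subsquare (5′×2.5′, letters a–x): 1.2883/0.0833333 → 15 → p, 0.8923/0.0416667 → 21 → v; chars pv.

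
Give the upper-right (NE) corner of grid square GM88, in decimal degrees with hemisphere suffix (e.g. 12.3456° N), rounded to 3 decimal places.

Field G=6, M=12: +6·20° lon, +12·10° lat → SW at lon -60°, lat 30°.
Square 8, 8: +8·2° lon, +8·1° lat → SW at lon -44°, lat 38°.
Cell spans 2° lon × 1° lat. NE corner is SW corner plus one full cell.
latitude 39.000° N, longitude 42.000° W.

39.000° N, 42.000° W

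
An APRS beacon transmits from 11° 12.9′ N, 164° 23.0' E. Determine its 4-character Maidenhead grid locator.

RK21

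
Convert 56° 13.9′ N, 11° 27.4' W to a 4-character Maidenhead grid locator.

IO46

Offset from 180°W / 90°S: lon 168.54°, lat 146.23°.
Field (20°×10°, letters A–R): lon ⌊168.54/20⌋ = 8 → I; lat ⌊146.23/10⌋ = 14 → O.
Square (2°×1°, digits 0–9): lon ⌊8.54/2⌋ = 4; lat ⌊6.23/1⌋ = 6.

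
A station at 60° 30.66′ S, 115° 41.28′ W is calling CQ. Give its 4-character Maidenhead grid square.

Offset from 180°W / 90°S: lon 64.31°, lat 29.49°.
Field (20°×10°, letters A–R): lon ⌊64.31/20⌋ = 3 → D; lat ⌊29.49/10⌋ = 2 → C.
Square (2°×1°, digits 0–9): lon ⌊4.31/2⌋ = 2; lat ⌊9.49/1⌋ = 9.

DC29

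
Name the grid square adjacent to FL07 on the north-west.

EL98

Longitude square 0; −1 → -1, wraps to 9, carry into field.
Longitude field F = 5; −1 → 4 = E.
Latitude square 7; +1 → 8.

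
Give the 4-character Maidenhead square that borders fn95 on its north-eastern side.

Longitude square 9; +1 → 10, wraps to 0, carry into field.
Longitude field F = 5; +1 → 6 = G.
Latitude square 5; +1 → 6.

GN06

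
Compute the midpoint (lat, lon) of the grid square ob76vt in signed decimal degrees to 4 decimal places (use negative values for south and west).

-73.1875, 115.7917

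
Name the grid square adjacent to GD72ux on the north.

Latitude subsquare x = 23; +1 → 24, wraps to 0 = a, carry into square.
Latitude square 2; +1 → 3.
The longitude characters are unchanged.

GD73ua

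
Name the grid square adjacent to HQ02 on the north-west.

GQ93

Longitude square 0; −1 → -1, wraps to 9, carry into field.
Longitude field H = 7; −1 → 6 = G.
Latitude square 2; +1 → 3.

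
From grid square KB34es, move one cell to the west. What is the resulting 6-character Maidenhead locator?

Longitude subsquare e = 4; −1 → 3 = d.
The latitude characters are unchanged.

KB34ds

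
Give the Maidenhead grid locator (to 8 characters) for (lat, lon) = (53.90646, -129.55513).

CO53fv37

Add 180° to longitude and 90° to latitude: 50.44487, 143.90646.
Field (20°×10°, letters A–R): lon ⌊50.44487/20⌋ = 2 → C; lat ⌊143.90646/10⌋ = 14 → O.
Square (2°×1°, digits 0–9): lon ⌊10.44487/2⌋ = 5; lat ⌊3.90646/1⌋ = 3.
Subsquare (5′×2.5′, letters a–x): lon ⌊0.44487/0.0833333⌋ = 5 → f; lat ⌊0.90646/0.0416667⌋ = 21 → v.
Extended square (30″×15″, digits 0–9): lon ⌊0.02820/0.00833333⌋ = 3; lat ⌊0.03146/0.00416667⌋ = 7.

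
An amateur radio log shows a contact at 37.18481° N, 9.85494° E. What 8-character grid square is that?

Offset from 180°W / 90°S: lon 189.85494°, lat 127.18481°.
Field: 189.85494/20 → 9 → J, 127.18481/10 → 12 → M; chars JM.
Square: 9.85494/2 → 4, 7.18481/1 → 7; chars 47.
Subsquare: 1.85494/0.0833333 → 22 → w, 0.18481/0.0416667 → 4 → e; chars we.
Extended square: 0.02161/0.00833333 → 2, 0.01814/0.00416667 → 4; chars 24.

JM47we24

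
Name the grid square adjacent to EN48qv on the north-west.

Longitude subsquare q = 16; −1 → 15 = p.
Latitude subsquare v = 21; +1 → 22 = w.

EN48pw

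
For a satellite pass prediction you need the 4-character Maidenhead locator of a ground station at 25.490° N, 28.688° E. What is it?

KL45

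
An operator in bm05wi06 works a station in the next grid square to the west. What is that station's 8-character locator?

BM05vi96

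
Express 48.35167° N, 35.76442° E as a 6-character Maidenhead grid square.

Add 180° to longitude and 90° to latitude: 215.7644, 138.3517.
Field: 215.7644/20 → 10 → K, 138.3517/10 → 13 → N; chars KN.
Square: 15.7644/2 → 7, 8.3517/1 → 8; chars 78.
Subsquare: 1.7644/0.0833333 → 21 → v, 0.3517/0.0416667 → 8 → i; chars vi.

KN78vi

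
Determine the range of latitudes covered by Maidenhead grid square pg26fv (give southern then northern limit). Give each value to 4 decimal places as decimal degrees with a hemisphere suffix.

23.1250° S, 23.0833° S

Field P=15, G=6: +15·20° lon, +6·10° lat → SW at lon 120°, lat -30°.
Square 2, 6: +2·2° lon, +6·1° lat → SW at lon 124°, lat -24°.
Subsquare f=5, v=21: +5·0.0833333° lon, +21·0.0416667° lat → SW at lon 124.417°, lat -23.125°.
Cell spans 0.0833333° lon × 0.0416667° lat.
south 23.1250° S, north 23.0833° S.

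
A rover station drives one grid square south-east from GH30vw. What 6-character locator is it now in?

GH30wv

Longitude subsquare v = 21; +1 → 22 = w.
Latitude subsquare w = 22; −1 → 21 = v.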